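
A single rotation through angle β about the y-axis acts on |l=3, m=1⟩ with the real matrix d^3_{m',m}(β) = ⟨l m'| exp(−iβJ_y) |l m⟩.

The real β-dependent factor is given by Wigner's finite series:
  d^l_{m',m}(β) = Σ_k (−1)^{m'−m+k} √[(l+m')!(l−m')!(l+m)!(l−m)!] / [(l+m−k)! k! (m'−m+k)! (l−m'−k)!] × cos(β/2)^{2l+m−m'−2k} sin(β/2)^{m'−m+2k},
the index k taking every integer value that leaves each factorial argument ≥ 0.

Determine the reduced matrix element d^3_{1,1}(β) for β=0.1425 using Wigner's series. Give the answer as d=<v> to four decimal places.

d=0.9449

d^3_{1,1}(β=0.1425) via Wigner's sum:
Half-angle: c=0.997463, s=0.071190. N=√(24·2·24·2)=48.000000
k∈{0,1,2} keeps every argument non-negative
  k=0: (−1)^0·48.0000/(48)·0.9975^6·0.0712^0 = +0.984873
  k=1: (−1)^1·48.0000/(6)·0.9975^4·0.0712^2 = -0.040134
  k=2: (−1)^2·48.0000/(8)·0.9975^2·0.0712^4 = +0.000153
d^3_{1,1}(0.1425) = +0.984873 -0.040134 +0.000153 = +0.944892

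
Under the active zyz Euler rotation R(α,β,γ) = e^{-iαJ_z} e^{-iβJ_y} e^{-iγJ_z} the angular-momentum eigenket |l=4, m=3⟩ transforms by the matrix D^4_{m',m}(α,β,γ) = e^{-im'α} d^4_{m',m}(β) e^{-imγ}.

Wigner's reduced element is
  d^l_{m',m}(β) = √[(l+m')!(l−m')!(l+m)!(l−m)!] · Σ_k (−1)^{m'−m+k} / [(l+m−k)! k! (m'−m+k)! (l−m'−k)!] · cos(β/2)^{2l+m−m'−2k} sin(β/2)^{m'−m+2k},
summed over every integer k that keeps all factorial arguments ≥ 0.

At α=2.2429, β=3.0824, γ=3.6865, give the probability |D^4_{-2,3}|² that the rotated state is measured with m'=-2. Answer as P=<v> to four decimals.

P=0.0121

Split into d^4_{-2,3}(β=3.0824) × two z-phases.
With c≡cos(β/2)=0.029592 and s≡sin(β/2)=0.999562, N=[2·720·5040·1]^{1/2}=2693.993318
k: max(0,(3)−(-2))=5 … min(4+(3),4−(-2))=6
  k=5: (−1)^0·2693.9933/(240)·0.0296^3·0.9996^5 = +0.000290
  k=6: (−1)^1·2693.9933/(720)·0.0296^1·0.9996^7 = -0.110384
d^4_{-2,3}(3.0824) = +0.000290 -0.110384 = -0.110094
|D^4_{-2,3}|² = |d^4_{-2,3}(β)|² = (-0.110094)² = 0.012121 (the z-rotation phases have unit modulus)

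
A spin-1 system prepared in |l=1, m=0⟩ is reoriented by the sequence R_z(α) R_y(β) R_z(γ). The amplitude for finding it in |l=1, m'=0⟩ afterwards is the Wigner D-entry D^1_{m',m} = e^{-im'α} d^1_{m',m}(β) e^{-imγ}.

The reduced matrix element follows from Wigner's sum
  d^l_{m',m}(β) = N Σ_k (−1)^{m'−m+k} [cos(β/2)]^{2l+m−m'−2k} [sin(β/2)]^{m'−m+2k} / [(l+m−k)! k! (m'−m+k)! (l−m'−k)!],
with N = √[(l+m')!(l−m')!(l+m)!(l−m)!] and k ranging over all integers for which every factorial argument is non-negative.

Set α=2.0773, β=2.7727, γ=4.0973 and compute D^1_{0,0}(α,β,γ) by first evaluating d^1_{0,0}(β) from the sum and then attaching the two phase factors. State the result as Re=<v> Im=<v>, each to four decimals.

D^1_{0,0}(2.0773,2.7727,4.0973) = e^{-i·0·2.0773}·d^1_{0,0}(2.7727)·e^{-i·0·4.0973}. Compute d first:
c=cos(2.7727/2)=0.183402, s=sin(2.7727/2)=0.983038; N=√[1·1·1·1]=1.000000
k∈{0,1} keeps every argument non-negative
  k=0: (−1)^0·1.0000/(1)·0.1834^2·0.9830^0 = +0.033636
  k=1: (−1)^1·1.0000/(1)·0.1834^0·0.9830^2 = -0.966364
d^1_{0,0}(2.7727) = +0.033636 -0.966364 = -0.932727
Phases: e^{-i·(0)·2.0773}=+1.000000+0.000000i, e^{-i·(0)·4.0973}=+1.000000+0.000000i ⇒ D=-0.932727+0.000000i

Re=-0.9327 Im=0.0000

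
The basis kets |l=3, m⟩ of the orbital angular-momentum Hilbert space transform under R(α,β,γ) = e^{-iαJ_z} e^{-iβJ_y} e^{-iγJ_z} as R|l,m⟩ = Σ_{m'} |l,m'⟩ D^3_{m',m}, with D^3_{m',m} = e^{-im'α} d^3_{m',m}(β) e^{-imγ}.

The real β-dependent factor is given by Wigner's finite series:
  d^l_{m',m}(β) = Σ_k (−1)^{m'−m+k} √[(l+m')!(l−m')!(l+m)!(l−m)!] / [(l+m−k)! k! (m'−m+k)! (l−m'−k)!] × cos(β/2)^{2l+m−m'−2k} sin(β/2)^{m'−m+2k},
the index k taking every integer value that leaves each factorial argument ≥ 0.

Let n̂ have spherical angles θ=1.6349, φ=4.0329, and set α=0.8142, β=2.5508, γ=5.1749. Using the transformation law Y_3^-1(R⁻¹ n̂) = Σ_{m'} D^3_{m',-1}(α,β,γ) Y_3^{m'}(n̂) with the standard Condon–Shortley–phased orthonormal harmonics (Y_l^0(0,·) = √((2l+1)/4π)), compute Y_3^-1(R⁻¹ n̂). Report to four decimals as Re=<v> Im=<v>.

Re=0.0374 Im=-0.0608

Need the full column D^3_{m',-1} for m'=−3..3 at α=0.8142, β=2.5508, γ=5.1749.
cos(β/2)=0.291119, sin(β/2)=0.956687
d^3_{-3,-1}: single k=2 term ⇒ +0.025461;  D = +0.005965+0.024752i
d^3_{-2,-1}: k∈[1..2] ⇒ +0.006326 -0.136632 = -0.130306;  D = -0.113074-0.064759i
d^3_{-1,-1}: k∈[0..2] ⇒ +0.000609 -0.052591 +0.425963 = +0.373980;  D = +0.357925-0.108404i
d^3_{0,-1}: k∈[0..2] ⇒ -0.006930 +0.224509 -0.808184 = -0.590605;  D = -0.263526+0.528553i
d^3_{1,-1}: k∈[0..2] ⇒ +0.039443 -0.567950 +0.766688 = +0.238181;  D = -0.082050-0.223603i
d^3_{2,-1}: k∈[0..1] ⇒ -0.136632 +0.737768 = +0.601136;  D = -0.552528-0.236808i
d^3_{3,-1}: single k=0 term ⇒ +0.274958;  D = -0.252247+0.109422i
Y_3^{m'}(θ=1.6349,φ=4.0329) and Σ D·Y over m':
  (+0.0060+0.0248i)·(+0.3701+0.1869i)  (-0.1131-0.0648i)·(+0.0137+0.0637i)  (+0.3579-0.1084i)·(+0.1985-0.2457i)  (-0.2635+0.5286i)·(+0.0712+0.0000i)  (-0.0820-0.2236i)·(-0.1985-0.2457i)  (-0.5525-0.2368i)·(+0.0137-0.0637i)  (-0.2522+0.1094i)·(-0.3701+0.1869i)
Y_3^-1(R⁻¹ n̂) = +0.037384-0.060776i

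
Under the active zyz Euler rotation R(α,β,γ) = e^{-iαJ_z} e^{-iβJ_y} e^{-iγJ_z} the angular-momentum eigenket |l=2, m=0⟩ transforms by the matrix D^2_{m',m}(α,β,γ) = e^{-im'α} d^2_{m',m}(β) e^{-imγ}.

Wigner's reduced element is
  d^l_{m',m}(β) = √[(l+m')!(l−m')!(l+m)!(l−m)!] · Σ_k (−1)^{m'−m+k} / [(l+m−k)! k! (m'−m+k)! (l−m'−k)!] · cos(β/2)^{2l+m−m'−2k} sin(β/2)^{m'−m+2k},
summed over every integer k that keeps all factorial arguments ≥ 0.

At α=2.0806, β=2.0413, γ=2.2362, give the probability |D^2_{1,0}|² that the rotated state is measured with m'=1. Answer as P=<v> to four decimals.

P=0.2449

First d^2_{1,0}(β=2.0413), then the phase factors e^{-i(1)α} and e^{-i(0)γ}:
With c≡cos(β/2)=0.522812 and s≡sin(β/2)=0.852448, N=[6·1·2·2]^{1/2}=4.898979
k∈{0,1} keeps every argument non-negative
  k=0: (−1)^1·4.8990/(2)·0.5228^3·0.8524^1 = -0.298387
  k=1: (−1)^2·4.8990/(2)·0.5228^1·0.8524^3 = +0.793277
d^2_{1,0}(2.0413) = -0.298387 +0.793277 = +0.494890
|D^2_{1,0}|² = |d^2_{1,0}(β)|² = (+0.494890)² = 0.244916 (the z-rotation phases have unit modulus)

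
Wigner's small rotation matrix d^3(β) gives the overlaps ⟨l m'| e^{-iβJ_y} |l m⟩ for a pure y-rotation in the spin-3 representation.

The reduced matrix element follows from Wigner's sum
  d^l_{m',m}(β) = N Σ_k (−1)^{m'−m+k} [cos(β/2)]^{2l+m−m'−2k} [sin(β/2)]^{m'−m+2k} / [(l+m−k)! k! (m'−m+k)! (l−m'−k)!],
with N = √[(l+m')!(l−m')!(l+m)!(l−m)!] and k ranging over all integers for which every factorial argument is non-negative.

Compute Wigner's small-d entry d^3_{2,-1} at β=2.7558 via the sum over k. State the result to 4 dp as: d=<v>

d^3_{2,-1}(β=2.7558) via Wigner's sum:
Half-angle: c=0.191702, s=0.981453. N=√(120·1·2·24)=75.894664
Admissible k: 0..1 (factorial args all ≥0)
  k=0: (−1)^3·75.8947/(12)·0.1917^3·0.9815^3 = -0.042123
  k=1: (−1)^4·75.8947/(24)·0.1917^1·0.9815^5 = +0.552046
d^3_{2,-1}(2.7558) = -0.042123 +0.552046 = +0.509923

d=0.5099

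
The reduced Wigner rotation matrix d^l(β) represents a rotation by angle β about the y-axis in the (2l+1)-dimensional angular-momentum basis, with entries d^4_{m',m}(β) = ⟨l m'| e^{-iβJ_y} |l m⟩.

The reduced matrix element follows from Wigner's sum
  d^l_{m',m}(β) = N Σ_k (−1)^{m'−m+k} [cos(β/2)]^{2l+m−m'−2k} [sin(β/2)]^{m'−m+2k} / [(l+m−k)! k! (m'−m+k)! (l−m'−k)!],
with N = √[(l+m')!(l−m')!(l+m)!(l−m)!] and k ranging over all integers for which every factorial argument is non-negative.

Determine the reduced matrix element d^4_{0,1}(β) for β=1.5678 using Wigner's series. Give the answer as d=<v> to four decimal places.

d^4_{0,1}(β=1.5678) via Wigner's sum:
c=cos(1.5678/2)=0.708165, s=sin(1.5678/2)=0.706047; N=√[24·24·120·6]=643.987578
k∈{1,2,3,4} keeps every argument non-negative
  k=1: (−1)^0·643.9876/(144)·0.7082^7·0.7060^1 = +0.282027
  k=2: (−1)^1·643.9876/(24)·0.7082^5·0.7060^3 = -1.682053
  k=3: (−1)^2·643.9876/(24)·0.7082^3·0.7060^5 = +1.672003
  k=4: (−1)^3·643.9876/(144)·0.7082^1·0.7060^7 = -0.277002
d^4_{0,1}(1.5678) = +0.282027 -1.682053 +1.672003 -0.277002 = -0.005025

d=-0.0050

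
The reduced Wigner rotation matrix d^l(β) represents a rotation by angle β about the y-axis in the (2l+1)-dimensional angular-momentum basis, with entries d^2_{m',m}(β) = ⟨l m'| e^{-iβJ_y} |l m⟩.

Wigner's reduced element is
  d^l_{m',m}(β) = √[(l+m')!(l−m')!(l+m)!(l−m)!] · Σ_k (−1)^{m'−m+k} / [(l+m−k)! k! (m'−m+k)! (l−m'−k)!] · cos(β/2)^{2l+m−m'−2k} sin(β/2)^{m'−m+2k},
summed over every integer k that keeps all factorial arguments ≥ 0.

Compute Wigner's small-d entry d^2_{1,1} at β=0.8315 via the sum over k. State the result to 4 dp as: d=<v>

d=0.2908

d^2_{1,1}(β=0.8315) via Wigner's sum:
c=cos(0.8315/2)=0.914814, s=sin(0.8315/2)=0.403876; N=√[6·1·6·1]=6.000000
Admissible k: 0..1 (factorial args all ≥0)
  k=0: (−1)^0·6.0000/(6)·0.9148^4·0.4039^0 = +0.700375
  k=1: (−1)^1·6.0000/(2)·0.9148^2·0.4039^2 = -0.409527
d^2_{1,1}(0.8315) = +0.700375 -0.409527 = +0.290848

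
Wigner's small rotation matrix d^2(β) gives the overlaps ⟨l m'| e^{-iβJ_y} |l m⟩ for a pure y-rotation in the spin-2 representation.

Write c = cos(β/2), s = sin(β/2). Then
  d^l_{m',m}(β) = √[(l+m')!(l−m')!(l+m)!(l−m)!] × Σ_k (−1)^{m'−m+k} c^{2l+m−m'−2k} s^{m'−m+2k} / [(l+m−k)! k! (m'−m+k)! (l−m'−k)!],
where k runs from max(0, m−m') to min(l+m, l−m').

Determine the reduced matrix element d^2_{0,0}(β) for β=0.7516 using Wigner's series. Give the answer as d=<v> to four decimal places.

d=0.3007

d^2_{0,0}(β=0.7516) via Wigner's sum:
With c≡cos(β/2)=0.930214 and s≡sin(β/2)=0.367017, N=[2·2·2·2]^{1/2}=4.000000
The bounds max(0,m−m')=0 and min(l+m,l−m')=2 give 3 terms
  k=0: (−1)^0·4.0000/(4)·0.9302^4·0.3670^0 = +0.748742
  k=1: (−1)^1·4.0000/(1)·0.9302^2·0.3670^2 = -0.466228
  k=2: (−1)^2·4.0000/(4)·0.9302^0·0.3670^4 = +0.018144
d^2_{0,0}(0.7516) = +0.748742 -0.466228 +0.018144 = +0.300659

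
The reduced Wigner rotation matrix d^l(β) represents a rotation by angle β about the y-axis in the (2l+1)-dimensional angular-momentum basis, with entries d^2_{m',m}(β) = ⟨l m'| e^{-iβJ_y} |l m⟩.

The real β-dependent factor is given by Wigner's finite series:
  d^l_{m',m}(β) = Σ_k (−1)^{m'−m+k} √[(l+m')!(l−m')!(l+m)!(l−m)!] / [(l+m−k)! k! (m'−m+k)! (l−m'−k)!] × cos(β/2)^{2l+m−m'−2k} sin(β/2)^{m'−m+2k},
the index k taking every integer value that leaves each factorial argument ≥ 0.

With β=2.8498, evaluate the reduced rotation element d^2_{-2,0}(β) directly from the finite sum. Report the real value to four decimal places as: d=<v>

d=0.0507

d^2_{-2,0}(β=2.8498) via Wigner's sum:
Half-angle: c=0.145379, s=0.989376. N=√(1·24·2·2)=9.797959
k∈{2} keeps every argument non-negative
  k=2: (−1)^0·9.7980/(4)·0.1454^2·0.9894^2 = +0.050676
d^2_{-2,0}(2.8498) = +0.050676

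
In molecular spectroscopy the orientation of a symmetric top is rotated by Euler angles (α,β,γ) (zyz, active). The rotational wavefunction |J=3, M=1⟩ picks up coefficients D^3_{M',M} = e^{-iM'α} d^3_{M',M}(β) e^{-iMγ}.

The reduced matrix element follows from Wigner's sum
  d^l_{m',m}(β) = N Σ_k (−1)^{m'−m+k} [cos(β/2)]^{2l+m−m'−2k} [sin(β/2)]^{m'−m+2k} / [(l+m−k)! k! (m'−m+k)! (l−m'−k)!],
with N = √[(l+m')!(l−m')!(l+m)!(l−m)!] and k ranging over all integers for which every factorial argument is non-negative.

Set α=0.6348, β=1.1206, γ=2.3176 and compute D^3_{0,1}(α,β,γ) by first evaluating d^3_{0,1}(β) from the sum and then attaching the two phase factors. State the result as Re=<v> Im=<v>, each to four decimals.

First d^3_{0,1}(β=1.1206), then the phase factors e^{-i(0)α} and e^{-i(1)γ}:
Half-angle: c=0.847096, s=0.531440. N=√(6·6·24·2)=41.569219
k∈{1,2,3} keeps every argument non-negative
  k=1: (−1)^0·41.5692/(12)·0.8471^5·0.5314^1 = +0.802985
  k=2: (−1)^1·41.5692/(4)·0.8471^3·0.5314^3 = -0.948141
  k=3: (−1)^2·41.5692/(12)·0.8471^1·0.5314^5 = +0.124393
d^3_{0,1}(1.1206) = +0.802985 -0.948141 +0.124393 = -0.020763
Phases: e^{-i·(0)·0.6348}=+1.000000+0.000000i, e^{-i·(1)·2.3176}=-0.679297-0.733864i ⇒ D=+0.014104+0.015237i

Re=0.0141 Im=0.0152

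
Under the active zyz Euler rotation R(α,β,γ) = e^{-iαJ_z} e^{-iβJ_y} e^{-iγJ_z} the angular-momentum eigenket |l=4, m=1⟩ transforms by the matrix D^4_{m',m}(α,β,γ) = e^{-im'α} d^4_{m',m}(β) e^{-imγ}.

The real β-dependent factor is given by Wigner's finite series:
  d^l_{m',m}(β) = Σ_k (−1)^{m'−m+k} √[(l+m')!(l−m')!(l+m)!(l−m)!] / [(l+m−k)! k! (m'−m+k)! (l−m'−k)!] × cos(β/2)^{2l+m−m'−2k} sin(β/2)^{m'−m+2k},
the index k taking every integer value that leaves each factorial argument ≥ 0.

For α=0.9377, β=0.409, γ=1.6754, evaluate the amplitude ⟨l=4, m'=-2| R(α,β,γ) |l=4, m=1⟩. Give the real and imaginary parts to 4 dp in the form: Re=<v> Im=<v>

First d^4_{-2,1}(β=0.409), then the phase factors e^{-i(-2)α} and e^{-i(1)γ}:
c=cos(0.409/2)=0.979163, s=sin(0.409/2)=0.203078; N=√[2·720·120·6]=1018.233765
Admissible k: 3..5 (factorial args all ≥0)
  k=3: (−1)^0·1018.2338/(72)·0.9792^5·0.2031^3 = +0.106604
  k=4: (−1)^1·1018.2338/(48)·0.9792^3·0.2031^5 = -0.006878
  k=5: (−1)^2·1018.2338/(240)·0.9792^1·0.2031^7 = +0.000059
d^4_{-2,1}(0.409) = +0.106604 -0.006878 +0.000059 = +0.099785
Attach z-rotation phases: D = e^{-i(-2)(0.9377)}·(+0.099785)·e^{-i(1)(1.6754)} = +0.097796+0.019824i

Re=0.0978 Im=0.0198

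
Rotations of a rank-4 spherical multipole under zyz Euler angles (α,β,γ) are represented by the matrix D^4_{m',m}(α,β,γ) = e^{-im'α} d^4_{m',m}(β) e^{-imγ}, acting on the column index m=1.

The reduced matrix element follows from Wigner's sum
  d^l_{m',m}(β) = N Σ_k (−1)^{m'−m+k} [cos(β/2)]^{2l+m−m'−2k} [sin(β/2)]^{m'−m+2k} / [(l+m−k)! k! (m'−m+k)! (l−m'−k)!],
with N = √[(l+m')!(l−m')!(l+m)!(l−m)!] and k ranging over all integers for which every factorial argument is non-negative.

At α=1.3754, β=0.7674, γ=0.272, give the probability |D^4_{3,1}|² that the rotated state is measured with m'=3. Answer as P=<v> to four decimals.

D^4_{3,1}(1.3754,0.7674,0.272) = e^{-i·3·1.3754}·d^4_{3,1}(0.7674)·e^{-i·1·0.272}. Compute d first:
Half-angle: c=0.927286, s=0.374354. N=√(5040·1·120·6)=1904.940944
k∈{0,1} keeps every argument non-negative
  k=0: (−1)^2·1904.9409/(240)·0.9273^6·0.3744^2 = +0.707159
  k=1: (−1)^3·1904.9409/(144)·0.9273^4·0.3744^4 = -0.192089
d^4_{3,1}(0.7674) = +0.707159 -0.192089 = +0.515070
|D^4_{3,1}|² = |d^4_{3,1}(β)|² = (+0.515070)² = 0.265297 (the z-rotation phases have unit modulus)

P=0.2653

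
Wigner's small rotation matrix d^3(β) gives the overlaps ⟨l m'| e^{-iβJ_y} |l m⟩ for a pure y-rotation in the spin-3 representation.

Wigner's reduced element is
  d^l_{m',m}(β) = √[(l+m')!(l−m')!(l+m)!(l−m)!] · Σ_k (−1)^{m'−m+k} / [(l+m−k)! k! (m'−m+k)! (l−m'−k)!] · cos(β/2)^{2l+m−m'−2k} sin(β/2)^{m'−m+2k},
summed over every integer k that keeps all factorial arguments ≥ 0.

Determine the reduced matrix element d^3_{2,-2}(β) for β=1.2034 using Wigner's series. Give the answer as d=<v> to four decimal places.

d^3_{2,-2}(β=1.2034) via Wigner's sum:
With c≡cos(β/2)=0.824375 and s≡sin(β/2)=0.566045, N=[120·1·1·120]^{1/2}=120.000000
k∈{0,1} keeps every argument non-negative
  k=0: (−1)^4·120.0000/(24)·0.8244^2·0.5660^4 = +0.348837
  k=1: (−1)^5·120.0000/(120)·0.8244^0·0.5660^6 = -0.032893
d^3_{2,-2}(1.2034) = +0.348837 -0.032893 = +0.315944

d=0.3159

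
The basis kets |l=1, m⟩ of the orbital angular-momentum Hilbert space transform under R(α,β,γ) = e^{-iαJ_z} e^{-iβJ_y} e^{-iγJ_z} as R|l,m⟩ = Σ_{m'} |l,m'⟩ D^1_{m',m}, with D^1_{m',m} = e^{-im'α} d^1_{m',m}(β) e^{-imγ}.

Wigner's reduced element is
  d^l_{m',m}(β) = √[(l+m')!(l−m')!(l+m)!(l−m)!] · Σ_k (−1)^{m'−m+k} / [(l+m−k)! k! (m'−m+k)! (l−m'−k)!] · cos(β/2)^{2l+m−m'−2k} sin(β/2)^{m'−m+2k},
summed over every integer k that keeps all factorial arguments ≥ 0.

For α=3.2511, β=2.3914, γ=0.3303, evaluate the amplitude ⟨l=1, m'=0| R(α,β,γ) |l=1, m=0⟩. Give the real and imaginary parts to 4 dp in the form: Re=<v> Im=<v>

Re=-0.7316 Im=0.0000

First d^1_{0,0}(β=2.3914), then the phase factors e^{-i(0)α} and e^{-i(0)γ}:
Half-angle: c=0.366362, s=0.930472. N=√(1·1·1·1)=1.000000
The bounds max(0,m−m')=0 and min(l+m,l−m')=1 give 2 terms
  k=0: (−1)^0·1.0000/(1)·0.3664^2·0.9305^0 = +0.134221
  k=1: (−1)^1·1.0000/(1)·0.3664^0·0.9305^2 = -0.865779
d^1_{0,0}(2.3914) = +0.134221 -0.865779 = -0.731558
Phases: e^{-i·(0)·3.2511}=+1.000000+0.000000i, e^{-i·(0)·0.3303}=+1.000000+0.000000i ⇒ D=-0.731558+0.000000i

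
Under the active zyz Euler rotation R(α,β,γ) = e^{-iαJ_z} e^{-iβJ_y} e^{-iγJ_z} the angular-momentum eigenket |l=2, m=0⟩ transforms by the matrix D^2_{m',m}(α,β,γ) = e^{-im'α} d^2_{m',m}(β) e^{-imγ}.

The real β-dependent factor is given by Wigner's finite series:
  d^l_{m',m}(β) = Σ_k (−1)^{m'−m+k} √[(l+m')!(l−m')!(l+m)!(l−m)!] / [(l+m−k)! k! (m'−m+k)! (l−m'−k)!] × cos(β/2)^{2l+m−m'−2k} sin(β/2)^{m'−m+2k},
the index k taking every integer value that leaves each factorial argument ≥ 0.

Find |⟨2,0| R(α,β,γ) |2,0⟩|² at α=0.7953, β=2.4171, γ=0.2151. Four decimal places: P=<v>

P=0.1164

D^2_{0,0}(0.7953,2.4171,0.2151) = e^{-i·0·0.7953}·d^2_{0,0}(2.4171)·e^{-i·0·0.2151}. Compute d first:
With c≡cos(β/2)=0.354376 and s≡sin(β/2)=0.935103, N=[2·2·2·2]^{1/2}=4.000000
k∈{0,1,2} keeps every argument non-negative
  k=0: (−1)^0·4.0000/(4)·0.3544^4·0.9351^0 = +0.015771
  k=1: (−1)^1·4.0000/(1)·0.3544^2·0.9351^2 = -0.439245
  k=2: (−1)^2·4.0000/(4)·0.3544^0·0.9351^4 = +0.764607
d^2_{0,0}(2.4171) = +0.015771 -0.439245 +0.764607 = +0.341133
|D^2_{0,0}|² = |d^2_{0,0}(β)|² = (+0.341133)² = 0.116371 (the z-rotation phases have unit modulus)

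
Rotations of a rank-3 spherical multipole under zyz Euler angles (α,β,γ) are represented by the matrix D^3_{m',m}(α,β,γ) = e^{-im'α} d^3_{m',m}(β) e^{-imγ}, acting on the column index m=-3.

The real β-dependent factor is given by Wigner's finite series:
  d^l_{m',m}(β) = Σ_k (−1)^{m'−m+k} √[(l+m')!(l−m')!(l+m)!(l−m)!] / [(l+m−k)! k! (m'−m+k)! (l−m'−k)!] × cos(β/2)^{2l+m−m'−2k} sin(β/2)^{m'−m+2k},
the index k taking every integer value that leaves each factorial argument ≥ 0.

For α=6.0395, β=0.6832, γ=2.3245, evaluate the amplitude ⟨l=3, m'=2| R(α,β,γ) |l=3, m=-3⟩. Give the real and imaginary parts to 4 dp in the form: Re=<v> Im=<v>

Re=-0.0037 Im=-0.0090

Split into d^3_{2,-3}(β=0.6832) × two z-phases.
Half-angle: c=0.942220, s=0.334995. N=√(120·1·1·720)=293.938769
The bounds max(0,m−m')=0 and min(l+m,l−m')=0 give 1 term
  k=0: (−1)^5·293.9388/(120)·0.9422^1·0.3350^5 = -0.009737
d^3_{2,-3}(0.6832) = -0.009737
Phases: e^{-i·(2)·6.0395}=+0.883567+0.468304i, e^{-i·(-3)·2.3245}=+0.771046+0.636780i ⇒ D=-0.003730-0.008994i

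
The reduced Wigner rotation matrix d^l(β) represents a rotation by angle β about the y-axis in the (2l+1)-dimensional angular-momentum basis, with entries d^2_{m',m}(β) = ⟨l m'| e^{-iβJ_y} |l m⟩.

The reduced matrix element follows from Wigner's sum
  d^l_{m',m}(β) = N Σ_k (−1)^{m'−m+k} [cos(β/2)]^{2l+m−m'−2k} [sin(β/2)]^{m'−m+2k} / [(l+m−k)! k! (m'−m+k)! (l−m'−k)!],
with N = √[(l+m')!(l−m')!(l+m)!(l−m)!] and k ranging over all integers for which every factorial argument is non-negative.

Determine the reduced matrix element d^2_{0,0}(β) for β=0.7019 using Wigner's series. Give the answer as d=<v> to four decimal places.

d=0.3747

d^2_{0,0}(β=0.7019) via Wigner's sum:
Half-angle: c=0.939047, s=0.343790. N=√(2·2·2·2)=4.000000
The bounds max(0,m−m')=0 and min(l+m,l−m')=2 give 3 terms
  k=0: (−1)^0·4.0000/(4)·0.9390^4·0.3438^0 = +0.777586
  k=1: (−1)^1·4.0000/(1)·0.9390^2·0.3438^2 = -0.416889
  k=2: (−1)^2·4.0000/(4)·0.9390^0·0.3438^4 = +0.013969
d^2_{0,0}(0.7019) = +0.777586 -0.416889 +0.013969 = +0.374666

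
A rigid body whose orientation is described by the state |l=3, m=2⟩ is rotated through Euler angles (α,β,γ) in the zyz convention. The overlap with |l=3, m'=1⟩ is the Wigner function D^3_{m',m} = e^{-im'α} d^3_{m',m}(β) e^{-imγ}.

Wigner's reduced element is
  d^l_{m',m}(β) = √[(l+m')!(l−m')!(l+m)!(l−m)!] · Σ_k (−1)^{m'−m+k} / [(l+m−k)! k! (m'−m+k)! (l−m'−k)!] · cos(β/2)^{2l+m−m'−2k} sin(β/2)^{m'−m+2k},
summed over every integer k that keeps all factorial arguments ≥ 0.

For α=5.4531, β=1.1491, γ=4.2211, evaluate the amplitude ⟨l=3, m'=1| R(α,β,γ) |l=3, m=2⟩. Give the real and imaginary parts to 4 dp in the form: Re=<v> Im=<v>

Re=0.0277 Im=-0.1125

Split into d^3_{1,2}(β=1.1491) × two z-phases.
Half-angle: c=0.839437, s=0.543457. N=√(24·2·120·1)=75.894664
k: max(0,(2)−(1))=1 … min(3+(2),3−(1))=2
  k=1: (−1)^0·75.8947/(24)·0.8394^5·0.5435^1 = +0.716318
  k=2: (−1)^1·75.8947/(12)·0.8394^3·0.5435^3 = -0.600468
d^3_{1,2}(1.1491) = +0.716318 -0.600468 = +0.115849
Phases: e^{-i·(1)·5.4531}=+0.674813+0.737989i, e^{-i·(2)·4.2211}=-0.554880-0.831931i ⇒ D=+0.027748-0.112477i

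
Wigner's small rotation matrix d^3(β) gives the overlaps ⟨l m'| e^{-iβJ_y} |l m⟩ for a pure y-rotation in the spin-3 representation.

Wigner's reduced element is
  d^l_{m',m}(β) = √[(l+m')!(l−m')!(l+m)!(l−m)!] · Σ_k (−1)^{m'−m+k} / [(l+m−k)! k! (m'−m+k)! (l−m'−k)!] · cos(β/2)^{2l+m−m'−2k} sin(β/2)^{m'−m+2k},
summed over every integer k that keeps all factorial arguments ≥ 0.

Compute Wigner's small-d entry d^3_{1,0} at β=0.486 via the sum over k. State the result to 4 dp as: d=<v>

d=-0.5884

d^3_{1,0}(β=0.486) via Wigner's sum:
Half-angle: c=0.970620, s=0.240616. N=√(24·2·6·6)=41.569219
k: max(0,(0)−(1))=0 … min(3+(0),3−(1))=2
  k=0: (−1)^1·41.5692/(12)·0.9706^5·0.2406^1 = -0.718061
  k=1: (−1)^2·41.5692/(4)·0.9706^3·0.2406^3 = +0.132383
  k=2: (−1)^3·41.5692/(12)·0.9706^1·0.2406^5 = -0.002712
d^3_{1,0}(0.486) = -0.718061 +0.132383 -0.002712 = -0.588391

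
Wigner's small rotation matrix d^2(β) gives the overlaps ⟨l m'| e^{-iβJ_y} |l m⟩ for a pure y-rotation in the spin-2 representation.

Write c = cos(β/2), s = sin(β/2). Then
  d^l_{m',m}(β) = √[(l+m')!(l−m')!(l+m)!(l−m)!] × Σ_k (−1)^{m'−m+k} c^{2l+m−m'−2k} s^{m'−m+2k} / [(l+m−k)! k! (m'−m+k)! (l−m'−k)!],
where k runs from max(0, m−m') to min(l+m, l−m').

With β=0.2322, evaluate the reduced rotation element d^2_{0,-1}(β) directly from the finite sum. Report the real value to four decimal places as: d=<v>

d^2_{0,-1}(β=0.2322) via Wigner's sum:
c=cos(0.2322/2)=0.993268, s=sin(0.2322/2)=0.115839; N=√[2·2·1·6]=4.898979
k∈{0,1} keeps every argument non-negative
  k=0: (−1)^1·4.8990/(2)·0.9933^3·0.1158^1 = -0.278055
  k=1: (−1)^2·4.8990/(2)·0.9933^1·0.1158^3 = +0.003782
d^2_{0,-1}(0.2322) = -0.278055 +0.003782 = -0.274273

d=-0.2743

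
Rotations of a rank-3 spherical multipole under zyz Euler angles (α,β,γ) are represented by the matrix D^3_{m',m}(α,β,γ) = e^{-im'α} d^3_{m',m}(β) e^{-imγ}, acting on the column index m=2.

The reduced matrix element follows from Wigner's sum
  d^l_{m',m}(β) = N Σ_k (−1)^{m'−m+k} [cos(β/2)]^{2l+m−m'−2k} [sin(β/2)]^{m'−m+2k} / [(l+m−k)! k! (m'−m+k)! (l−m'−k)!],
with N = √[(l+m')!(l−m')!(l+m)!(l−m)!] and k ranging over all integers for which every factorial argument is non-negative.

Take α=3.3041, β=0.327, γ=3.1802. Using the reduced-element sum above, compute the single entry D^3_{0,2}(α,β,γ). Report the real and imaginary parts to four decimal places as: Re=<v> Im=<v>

Re=0.1334 Im=-0.0103

Split into d^3_{0,2}(β=0.327) × two z-phases.
Half-angle: c=0.986664, s=0.162773. N=√(6·6·120·1)=65.726707
k∈{2,3} keeps every argument non-negative
  k=2: (−1)^0·65.7267/(12)·0.9867^4·0.1628^2 = +0.137531
  k=3: (−1)^1·65.7267/(12)·0.9867^2·0.1628^4 = -0.003743
d^3_{0,2}(0.327) = +0.137531 -0.003743 = +0.133788
D = (+1.000000+0.000000i)·(+0.133788)·(+0.997020-0.077138i) = +0.133389-0.010320i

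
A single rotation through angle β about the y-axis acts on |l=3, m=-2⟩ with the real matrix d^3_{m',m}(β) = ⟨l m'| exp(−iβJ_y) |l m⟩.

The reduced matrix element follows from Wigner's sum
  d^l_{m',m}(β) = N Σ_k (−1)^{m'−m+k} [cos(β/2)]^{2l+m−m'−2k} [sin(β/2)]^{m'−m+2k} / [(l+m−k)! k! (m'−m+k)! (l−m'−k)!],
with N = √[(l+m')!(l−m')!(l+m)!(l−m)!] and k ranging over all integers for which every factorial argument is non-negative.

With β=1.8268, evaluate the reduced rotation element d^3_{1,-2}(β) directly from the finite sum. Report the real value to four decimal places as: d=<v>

d^3_{1,-2}(β=1.8268) via Wigner's sum:
Half-angle: c=0.611058, s=0.791586. N=√(24·2·1·120)=75.894664
Admissible k: 0..1 (factorial args all ≥0)
  k=0: (−1)^3·75.8947/(12)·0.6111^3·0.7916^3 = -0.715766
  k=1: (−1)^4·75.8947/(24)·0.6111^1·0.7916^5 = +0.600582
d^3_{1,-2}(1.8268) = -0.715766 +0.600582 = -0.115184

d=-0.1152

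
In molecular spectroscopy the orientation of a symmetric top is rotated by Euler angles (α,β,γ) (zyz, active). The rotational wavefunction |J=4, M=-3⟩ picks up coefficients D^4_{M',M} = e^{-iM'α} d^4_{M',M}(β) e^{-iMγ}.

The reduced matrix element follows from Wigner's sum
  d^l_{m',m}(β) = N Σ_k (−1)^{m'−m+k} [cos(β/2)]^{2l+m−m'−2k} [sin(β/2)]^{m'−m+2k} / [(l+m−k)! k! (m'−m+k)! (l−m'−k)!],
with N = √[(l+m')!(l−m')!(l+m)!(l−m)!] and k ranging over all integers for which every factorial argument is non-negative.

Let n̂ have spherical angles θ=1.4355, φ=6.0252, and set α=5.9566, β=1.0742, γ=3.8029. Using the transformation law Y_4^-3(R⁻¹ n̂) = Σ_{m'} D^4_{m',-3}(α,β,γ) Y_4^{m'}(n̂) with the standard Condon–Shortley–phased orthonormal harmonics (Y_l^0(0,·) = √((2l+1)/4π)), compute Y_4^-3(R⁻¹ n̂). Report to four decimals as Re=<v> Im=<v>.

Re=-0.0085 Im=-0.0533

Need the full column D^4_{m',-3} for m'=−4..4 at α=5.9566, β=1.0742, γ=3.8029.
cos(β/2)=0.859196, sin(β/2)=0.511646
d^4_{-4,-3}: single k=1 term ⇒ +0.500220;  D = -0.389717-0.313593i
d^4_{-3,-3}: k∈[0..1] ⇒ +0.296988 -0.737211 = -0.440223;  D = +0.236308+0.371423i
d^4_{-2,-3}: k∈[0..1] ⇒ -0.661729 +0.703974 = +0.042245;  D = -0.010044-0.041034i
d^4_{-1,-3}: k∈[0..1] ⇒ +0.835918 -0.494047 = +0.341872;  D = +0.029549-0.340592i
d^4_{0,-3}: k∈[0..1] ⇒ -0.742054 +0.263142 = -0.478911;  D = -0.192270+0.438621i
d^4_{1,-3}: k∈[0..1] ⇒ +0.494047 -0.105117 = +0.388929;  D = +0.262167-0.287288i
d^4_{2,-3}: k∈[0..1] ⇒ -0.249639 +0.029508 = -0.220130;  D = -0.192706+0.106404i
d^4_{3,-3}: k∈[0..1] ⇒ +0.092705 -0.004696 = +0.088009;  D = +0.086619-0.015576i
d^4_{4,-3}: single k=0 term ⇒ -0.022306;  D = -0.022060-0.003304i
Y_4^{m'}(θ=1.4355,φ=6.0252) and Σ D·Y over m':
  (-0.3897-0.3136i)·(+0.2189+0.3661i)  (+0.2363+0.3714i)·(+0.1175+0.1148i)  (-0.0100-0.0410i)·(-0.2493-0.1414i)  (+0.0295-0.3406i)·(-0.1756-0.0463i)  (-0.1923+0.4386i)·(+0.2608+0.0000i)  (+0.2622-0.2873i)·(+0.1756-0.0463i)  (-0.1927+0.1064i)·(-0.2493+0.1414i)  (+0.0866-0.0156i)·(-0.1175+0.1148i)  (-0.0221-0.0033i)·(+0.2189-0.3661i)
Y_4^-3(R⁻¹ n̂) = -0.008501-0.053321i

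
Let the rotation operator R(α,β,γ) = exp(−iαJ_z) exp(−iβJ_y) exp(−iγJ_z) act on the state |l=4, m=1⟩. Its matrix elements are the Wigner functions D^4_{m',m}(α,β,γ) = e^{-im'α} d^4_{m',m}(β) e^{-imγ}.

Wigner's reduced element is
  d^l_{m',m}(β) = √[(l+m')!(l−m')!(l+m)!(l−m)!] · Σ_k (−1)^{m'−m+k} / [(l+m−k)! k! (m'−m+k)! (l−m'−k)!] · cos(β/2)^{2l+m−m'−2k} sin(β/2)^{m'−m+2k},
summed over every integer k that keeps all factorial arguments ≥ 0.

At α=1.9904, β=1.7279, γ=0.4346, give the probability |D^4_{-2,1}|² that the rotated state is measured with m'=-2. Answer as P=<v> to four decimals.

D^4_{-2,1}(1.9904,1.7279,0.4346) = e^{-i·-2·1.9904}·d^4_{-2,1}(1.7279)·e^{-i·1·0.4346}. Compute d first:
c=cos(1.7279/2)=0.649439, s=sin(1.7279/2)=0.760414; N=√[2·720·120·6]=1018.233765
k: max(0,(1)−(-2))=3 … min(4+(1),4−(-2))=5
  k=3: (−1)^0·1018.2338/(72)·0.6494^5·0.7604^3 = +0.718384
  k=4: (−1)^1·1018.2338/(48)·0.6494^3·0.7604^5 = -1.477308
  k=5: (−1)^2·1018.2338/(240)·0.6494^1·0.7604^7 = +0.405065
d^4_{-2,1}(1.7279) = +0.718384 -1.477308 +0.405065 = -0.353860
|D^4_{-2,1}|² = |d^4_{-2,1}(β)|² = (-0.353860)² = 0.125217 (the z-rotation phases have unit modulus)

P=0.1252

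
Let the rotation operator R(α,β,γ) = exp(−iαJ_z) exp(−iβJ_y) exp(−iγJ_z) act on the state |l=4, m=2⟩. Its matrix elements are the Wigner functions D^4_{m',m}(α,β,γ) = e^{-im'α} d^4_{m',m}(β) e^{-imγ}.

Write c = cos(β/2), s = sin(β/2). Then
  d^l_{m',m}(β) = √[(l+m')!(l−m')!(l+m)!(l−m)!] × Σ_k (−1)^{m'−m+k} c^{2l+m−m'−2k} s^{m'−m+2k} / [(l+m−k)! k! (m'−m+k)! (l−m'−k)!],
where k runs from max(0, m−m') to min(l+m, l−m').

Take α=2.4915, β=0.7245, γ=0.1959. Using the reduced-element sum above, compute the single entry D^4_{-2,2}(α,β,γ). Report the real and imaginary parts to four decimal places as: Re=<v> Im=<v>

First d^4_{-2,2}(β=0.7245), then the phase factors e^{-i(-2)α} and e^{-i(2)γ}:
c=cos(0.7245/2)=0.935102, s=sin(0.7245/2)=0.354379; N=√[2·720·720·2]=1440.000000
The bounds max(0,m−m')=4 and min(l+m,l−m')=6 give 3 terms
  k=4: (−1)^0·1440.0000/(96)·0.9351^4·0.3544^4 = +0.180884
  k=5: (−1)^1·1440.0000/(120)·0.9351^2·0.3544^6 = -0.020783
  k=6: (−1)^2·1440.0000/(1440)·0.9351^0·0.3544^8 = +0.000249
d^4_{-2,2}(0.7245) = +0.180884 -0.020783 +0.000249 = +0.160349
D = (+0.267320-0.963608i)·(+0.160349)·(+0.924223-0.381853i) = -0.019385-0.159173i

Re=-0.0194 Im=-0.1592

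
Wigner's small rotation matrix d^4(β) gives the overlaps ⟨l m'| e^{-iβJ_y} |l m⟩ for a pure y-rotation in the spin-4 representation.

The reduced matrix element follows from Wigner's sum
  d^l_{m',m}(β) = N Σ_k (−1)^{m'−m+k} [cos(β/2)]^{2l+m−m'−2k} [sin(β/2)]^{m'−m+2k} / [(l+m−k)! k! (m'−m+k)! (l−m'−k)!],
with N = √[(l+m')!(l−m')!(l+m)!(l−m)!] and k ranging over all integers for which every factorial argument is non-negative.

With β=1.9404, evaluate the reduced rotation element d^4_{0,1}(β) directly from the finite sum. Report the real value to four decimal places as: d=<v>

d^4_{0,1}(β=1.9404) via Wigner's sum:
c=cos(1.9404/2)=0.565135, s=sin(1.9404/2)=0.824999; N=√[24·24·120·6]=643.987578
The bounds max(0,m−m')=1 and min(l+m,l−m')=4 give 4 terms
  k=1: (−1)^0·643.9876/(144)·0.5651^7·0.8250^1 = +0.067925
  k=2: (−1)^1·643.9876/(24)·0.5651^5·0.8250^3 = -0.868531
  k=3: (−1)^2·643.9876/(24)·0.5651^3·0.8250^5 = +1.850923
  k=4: (−1)^3·643.9876/(144)·0.5651^1·0.8250^7 = -0.657415
d^4_{0,1}(1.9404) = +0.067925 -0.868531 +1.850923 -0.657415 = +0.392901

d=0.3929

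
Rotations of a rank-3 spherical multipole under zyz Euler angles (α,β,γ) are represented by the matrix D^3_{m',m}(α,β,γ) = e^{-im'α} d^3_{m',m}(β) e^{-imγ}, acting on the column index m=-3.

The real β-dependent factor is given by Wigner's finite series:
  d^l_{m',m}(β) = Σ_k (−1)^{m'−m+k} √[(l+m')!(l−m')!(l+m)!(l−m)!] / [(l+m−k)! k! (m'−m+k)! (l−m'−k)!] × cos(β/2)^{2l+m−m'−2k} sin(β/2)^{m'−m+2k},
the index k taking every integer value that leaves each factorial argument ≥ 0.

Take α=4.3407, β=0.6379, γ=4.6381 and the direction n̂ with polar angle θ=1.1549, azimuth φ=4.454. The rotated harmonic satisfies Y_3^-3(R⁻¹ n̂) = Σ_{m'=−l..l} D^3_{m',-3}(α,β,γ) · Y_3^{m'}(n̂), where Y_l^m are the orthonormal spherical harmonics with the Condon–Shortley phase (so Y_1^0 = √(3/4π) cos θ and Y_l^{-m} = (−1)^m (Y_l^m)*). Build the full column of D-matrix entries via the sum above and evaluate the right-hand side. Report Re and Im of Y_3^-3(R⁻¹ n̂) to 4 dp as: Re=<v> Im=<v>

Need the full column D^3_{m',-3} for m'=−3..3 at α=4.3407, β=0.6379, γ=4.6381.
cos(β/2)=0.949565, sin(β/2)=0.313570
d^3_{-3,-3}: single k=0 term ⇒ +0.733076;  D = -0.169167+0.713290i
d^3_{-2,-3}: single k=0 term ⇒ -0.592971;  D = +0.487871+0.337041i
d^3_{-1,-3}: single k=0 term ⇒ +0.309609;  D = +0.256479-0.173424i
d^3_{0,-3}: single k=0 term ⇒ -0.118057;  D = -0.026094-0.115137i
d^3_{1,-3}: single k=0 term ⇒ +0.033762;  D = -0.033389-0.005006i
d^3_{2,-3}: single k=0 term ⇒ -0.007051;  D = -0.003507+0.006117i
d^3_{3,-3}: single k=0 term ⇒ +0.000951;  D = +0.000597+0.000740i
Y_3^{m'}(θ=1.1549,φ=4.454) and Σ D·Y over m':
  (-0.1692+0.7133i)·(+0.2235-0.2281i)  (+0.4879+0.3370i)·(-0.3004-0.1707i)  (+0.2565-0.1734i)·(+0.0139-0.0526i)  (-0.0261-0.1151i)·(-0.3293+0.0000i)  (-0.0334-0.0050i)·(-0.0139-0.0526i)  (-0.0035+0.0061i)·(-0.3004+0.1707i)  (+0.0006+0.0007i)·(-0.2235-0.2281i)
Y_3^-3(R⁻¹ n̂) = +0.039179+0.034597i

Re=0.0392 Im=0.0346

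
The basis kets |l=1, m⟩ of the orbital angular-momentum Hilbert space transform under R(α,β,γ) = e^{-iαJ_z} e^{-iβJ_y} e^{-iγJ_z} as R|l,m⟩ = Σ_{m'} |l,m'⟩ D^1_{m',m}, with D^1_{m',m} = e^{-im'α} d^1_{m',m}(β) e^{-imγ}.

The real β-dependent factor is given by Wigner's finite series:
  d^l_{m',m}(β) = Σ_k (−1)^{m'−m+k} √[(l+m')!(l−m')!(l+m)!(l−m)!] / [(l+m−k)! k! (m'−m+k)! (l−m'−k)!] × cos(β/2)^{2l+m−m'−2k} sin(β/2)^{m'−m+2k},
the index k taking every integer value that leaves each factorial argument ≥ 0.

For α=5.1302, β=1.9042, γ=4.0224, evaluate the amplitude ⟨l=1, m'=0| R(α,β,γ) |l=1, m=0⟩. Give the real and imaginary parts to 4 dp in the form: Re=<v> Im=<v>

First d^1_{0,0}(β=1.9042), then the phase factors e^{-i(0)α} and e^{-i(0)γ}:
c=cos(1.9042/2)=0.579974, s=sin(1.9042/2)=0.814635; N=√[1·1·1·1]=1.000000
k∈{0,1} keeps every argument non-negative
  k=0: (−1)^0·1.0000/(1)·0.5800^2·0.8146^0 = +0.336369
  k=1: (−1)^1·1.0000/(1)·0.5800^0·0.8146^2 = -0.663631
d^1_{0,0}(1.9042) = +0.336369 -0.663631 = -0.327261
Attach z-rotation phases: D = e^{-i(0)(5.1302)}·(-0.327261)·e^{-i(0)(4.0224)} = -0.327261+0.000000i

Re=-0.3273 Im=0.0000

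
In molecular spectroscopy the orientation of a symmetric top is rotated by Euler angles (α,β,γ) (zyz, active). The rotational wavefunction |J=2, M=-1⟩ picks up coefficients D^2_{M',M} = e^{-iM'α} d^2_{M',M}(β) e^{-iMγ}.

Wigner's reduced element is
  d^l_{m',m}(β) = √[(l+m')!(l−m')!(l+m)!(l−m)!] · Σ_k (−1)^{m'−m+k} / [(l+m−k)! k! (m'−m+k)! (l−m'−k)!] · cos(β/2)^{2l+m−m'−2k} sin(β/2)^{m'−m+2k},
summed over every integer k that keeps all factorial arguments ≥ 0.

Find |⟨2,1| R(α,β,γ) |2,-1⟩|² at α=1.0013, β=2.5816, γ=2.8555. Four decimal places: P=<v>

P=0.4115

First d^2_{1,-1}(β=2.5816), then the phase factors e^{-i(1)α} and e^{-i(-1)γ}:
Half-angle: c=0.276352, s=0.961056. N=√(6·1·1·6)=6.000000
The bounds max(0,m−m')=0 and min(l+m,l−m')=1 give 2 terms
  k=0: (−1)^2·6.0000/(2)·0.2764^2·0.9611^2 = +0.211614
  k=1: (−1)^3·6.0000/(6)·0.2764^0·0.9611^4 = -0.853091
d^2_{1,-1}(2.5816) = +0.211614 -0.853091 = -0.641477
|D^2_{1,-1}|² = |d^2_{1,-1}(β)|² = (-0.641477)² = 0.411493 (the z-rotation phases have unit modulus)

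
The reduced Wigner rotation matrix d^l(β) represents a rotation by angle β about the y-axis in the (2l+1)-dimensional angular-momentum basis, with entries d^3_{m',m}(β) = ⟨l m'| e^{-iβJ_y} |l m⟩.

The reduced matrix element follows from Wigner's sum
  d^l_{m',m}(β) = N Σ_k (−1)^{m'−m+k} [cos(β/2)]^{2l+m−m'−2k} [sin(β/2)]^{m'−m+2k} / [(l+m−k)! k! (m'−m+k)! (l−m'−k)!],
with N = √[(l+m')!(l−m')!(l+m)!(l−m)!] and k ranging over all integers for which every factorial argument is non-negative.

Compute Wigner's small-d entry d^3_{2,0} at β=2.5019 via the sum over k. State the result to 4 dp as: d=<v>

d=-0.3915

d^3_{2,0}(β=2.5019) via Wigner's sum:
Half-angle: c=0.314421, s=0.949284. N=√(120·1·6·6)=65.726707
k: max(0,(0)−(2))=0 … min(3+(0),3−(2))=1
  k=0: (−1)^2·65.7267/(12)·0.3144^4·0.9493^2 = +0.048239
  k=1: (−1)^3·65.7267/(12)·0.3144^2·0.9493^4 = -0.439711
d^3_{2,0}(2.5019) = +0.048239 -0.439711 = -0.391472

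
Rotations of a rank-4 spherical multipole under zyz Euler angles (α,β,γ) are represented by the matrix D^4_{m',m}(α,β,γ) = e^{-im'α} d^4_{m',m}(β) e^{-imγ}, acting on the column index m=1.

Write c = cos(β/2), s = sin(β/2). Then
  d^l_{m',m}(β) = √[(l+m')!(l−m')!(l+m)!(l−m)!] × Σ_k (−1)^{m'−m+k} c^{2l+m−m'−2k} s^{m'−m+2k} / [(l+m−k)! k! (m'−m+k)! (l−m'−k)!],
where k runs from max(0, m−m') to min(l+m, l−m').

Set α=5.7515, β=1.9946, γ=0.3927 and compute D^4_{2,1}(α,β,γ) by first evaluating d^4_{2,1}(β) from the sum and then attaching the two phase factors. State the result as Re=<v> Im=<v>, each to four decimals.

Re=-0.3156 Im=-0.2504

D^4_{2,1}(5.7515,1.9946,0.3927) = e^{-i·2·5.7515}·d^4_{2,1}(1.9946)·e^{-i·1·0.3927}. Compute d first:
Half-angle: c=0.542572, s=0.840009. N=√(720·2·120·6)=1018.233765
k∈{0,1,2} keeps every argument non-negative
  k=0: (−1)^1·1018.2338/(240)·0.5426^7·0.8400^1 = -0.049331
  k=1: (−1)^2·1018.2338/(48)·0.5426^5·0.8400^3 = +0.591216
  k=2: (−1)^3·1018.2338/(72)·0.5426^3·0.8400^5 = -0.944730
d^4_{2,1}(1.9946) = -0.049331 +0.591216 -0.944730 = -0.402845
Attach z-rotation phases: D = e^{-i(2)(5.7515)}·(-0.402845)·e^{-i(1)(0.3927)} = -0.315591-0.250373i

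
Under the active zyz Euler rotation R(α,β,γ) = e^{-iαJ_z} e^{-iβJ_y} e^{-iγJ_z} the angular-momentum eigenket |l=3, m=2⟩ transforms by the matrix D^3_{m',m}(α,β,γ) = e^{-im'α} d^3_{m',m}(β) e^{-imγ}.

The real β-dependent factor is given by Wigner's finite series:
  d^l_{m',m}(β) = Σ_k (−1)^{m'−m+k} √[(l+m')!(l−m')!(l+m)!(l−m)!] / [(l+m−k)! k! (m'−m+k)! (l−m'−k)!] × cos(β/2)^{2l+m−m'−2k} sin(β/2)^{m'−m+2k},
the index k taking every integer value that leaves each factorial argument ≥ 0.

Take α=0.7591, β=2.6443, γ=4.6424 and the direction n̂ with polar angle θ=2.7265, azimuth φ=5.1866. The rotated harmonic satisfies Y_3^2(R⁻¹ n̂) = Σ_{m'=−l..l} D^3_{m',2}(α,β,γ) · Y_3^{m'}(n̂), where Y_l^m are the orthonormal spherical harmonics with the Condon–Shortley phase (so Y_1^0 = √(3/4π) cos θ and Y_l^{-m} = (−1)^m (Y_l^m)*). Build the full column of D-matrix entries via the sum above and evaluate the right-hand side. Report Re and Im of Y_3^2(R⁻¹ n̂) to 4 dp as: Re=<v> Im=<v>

Re=-0.1489 Im=0.3003

Need the full column D^3_{m',2} for m'=−3..3 at α=0.7591, β=2.6443, γ=4.6424.
cos(β/2)=0.246092, sin(β/2)=0.969246
d^3_{-3,2}: single k=5 term ⇒ +0.515637;  D = +0.386189-0.341673i
d^3_{-2,2}: k∈[4..5] ⇒ +0.267241 -0.829097 = -0.561856;  D = -0.049033+0.559713i
d^3_{-1,2}: k∈[3..4] ⇒ +0.085827 -0.665685 = -0.579858;  D = +0.360864+0.453886i
d^3_{0,2}: k∈[2..3] ⇒ +0.018872 -0.292747 = -0.273875;  D = +0.271197+0.038211i
d^3_{1,2}: k∈[1..2] ⇒ +0.002766 -0.085827 = -0.083061;  D = +0.067644-0.048202i
d^3_{2,2}: k∈[0..1] ⇒ +0.000222 -0.017228 = -0.017006;  D = +0.003255-0.016691i
d^3_{3,2}: single k=0 term ⇒ -0.002143;  D = -0.001150-0.001808i
Y_3^{m'}(θ=2.7265,φ=5.1866) and Σ D·Y over m':
  (+0.3862-0.3417i)·(-0.0271-0.0040i)  (-0.0490+0.5597i)·(+0.0887-0.1236i)  (+0.3609+0.4539i)·(+0.1897+0.3695i)  (+0.2712+0.0382i)·(-0.4053+0.0000i)  (+0.0676-0.0482i)·(-0.1897+0.3695i)  (+0.0033-0.0167i)·(+0.0887+0.1236i)  (-0.0012-0.0018i)·(+0.0271-0.0040i)
Y_3^2(R⁻¹ n̂) = -0.148907+0.300329i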